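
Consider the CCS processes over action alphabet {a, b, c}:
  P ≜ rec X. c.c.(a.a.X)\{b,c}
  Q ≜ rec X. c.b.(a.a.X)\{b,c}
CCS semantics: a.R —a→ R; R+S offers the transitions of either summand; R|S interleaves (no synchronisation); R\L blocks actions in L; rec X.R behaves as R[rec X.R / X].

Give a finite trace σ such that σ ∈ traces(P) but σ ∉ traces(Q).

Reachable graph of P (5 states):
  s0 = rec X. c.c.(a.a.X)\{b,c} :: ··c··> s1
  s1 = c.(a.a.(rec X. c.c.(a.a.X)\{b,c}))\{b,c} :: ··c··> s2
  s2 = (a.a.(rec X. c.c.(a.a.X)\{b,c}))\{b,c} :: ··a··> s3
  s3 = (a.(rec X. c.c.(a.a.X)\{b,c}))\{b,c} :: ··a··> s4
  s4 = (rec X. c.c.(a.a.X)\{b,c})\{b,c} :: stopped
Reachable graph of Q (5 states):
  t0 = rec X. c.b.(a.a.X)\{b,c} :: ··c··> t1
  t1 = b.(a.a.(rec X. c.b.(a.a.X)\{b,c}))\{b,c} :: ··b··> t2
  t2 = (a.a.(rec X. c.b.(a.a.X)\{b,c}))\{b,c} :: ··a··> t3
  t3 = (a.(rec X. c.b.(a.a.X)\{b,c}))\{b,c} :: ··a··> t4
  t4 = (rec X. c.b.(a.a.X)\{b,c})\{b,c} :: stopped
Executing cc from P (initial set {s0}):
  [1] c ⇒ {s1}
  [2] c ⇒ {s2}
  — P admits the full trace.
Executing cc from Q (initial set {t0}):
  [1] c ⇒ {t1}
  [2] c ⇒ ∅ (Q stuck)

cc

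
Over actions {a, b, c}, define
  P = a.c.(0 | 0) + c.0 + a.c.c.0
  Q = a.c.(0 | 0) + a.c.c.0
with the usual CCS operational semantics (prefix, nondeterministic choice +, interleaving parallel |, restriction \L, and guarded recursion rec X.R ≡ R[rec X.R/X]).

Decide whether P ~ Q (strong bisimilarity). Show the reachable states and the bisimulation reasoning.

LTS(P): 6 reachable states
  p0 = a.c.(0 | 0) + c.0 + a.c.c.0 | --a--▸ p1, --a--▸ p2, --c--▸ p3
  p1 = c.(0 | 0) | --c--▸ p4
  p2 = c.c.0 | --c--▸ p5
  p3 = 0 | ∅
  p4 = 0 | 0 | ∅
  p5 = c.0 | --c--▸ p3
LTS(Q): 6 reachable states
  q0 = a.c.(0 | 0) + a.c.c.0 | --a--▸ q1, --a--▸ q2
  q1 = c.(0 | 0) | --c--▸ q3
  q2 = c.c.0 | --c--▸ q4
  q3 = 0 | 0 | ∅
  q4 = c.0 | --c--▸ q5
  q5 = 0 | ∅
Bisimilarity quotient blocks:
  B0 = {p0}
  B1 = {p1, p5, q1, q4}
  B2 = {p3, p4, q3, q5}
  B3 = {p2, q2}
  B4 = {q0}
p0 ∈ B0, q0 ∈ B4 → different blocks

NO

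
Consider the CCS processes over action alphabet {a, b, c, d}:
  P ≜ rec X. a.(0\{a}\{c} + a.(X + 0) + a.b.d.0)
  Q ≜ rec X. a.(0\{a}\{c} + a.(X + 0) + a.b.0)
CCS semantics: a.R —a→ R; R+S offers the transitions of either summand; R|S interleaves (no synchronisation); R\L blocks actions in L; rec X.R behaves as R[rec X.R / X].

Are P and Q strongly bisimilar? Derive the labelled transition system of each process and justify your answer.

Reachable graph of P (6 states):
  p0 = rec X. a.(0\{a}\{c} + a.(X + 0) + a.b.d.0) :: —a→ p1
  p1 = 0\{a}\{c} + a.((rec X. a.(0\{a}\{c} + a.(X + 0) + a.b.d.0)) + 0) + a.b.d.0 :: —a→ p2, —a→ p3
  p2 = (rec X. a.(0\{a}\{c} + a.(X + 0) + a.b.d.0)) + 0 :: —a→ p1
  p3 = b.d.0 :: —b→ p4
  p4 = d.0 :: —d→ p5
  p5 = 0 :: ·
Reachable graph of Q (5 states):
  q0 = rec X. a.(0\{a}\{c} + a.(X + 0) + a.b.0) :: —a→ q1
  q1 = 0\{a}\{c} + a.((rec X. a.(0\{a}\{c} + a.(X + 0) + a.b.0)) + 0) + a.b.0 :: —a→ q2, —a→ q3
  q2 = (rec X. a.(0\{a}\{c} + a.(X + 0) + a.b.0)) + 0 :: —a→ q1
  q3 = b.0 :: —b→ q4
  q4 = 0 :: ·
Partition-refinement fixed point:
  B0 = {p0, p2}
  B1 = {p1}
  B2 = {p3}
  B3 = {p4}
  B4 = {p5, q4}
  B5 = {q0, q2}
  B6 = {q1}
  B7 = {q3}
p0 ∈ B0, q0 ∈ B5 → different blocks

NO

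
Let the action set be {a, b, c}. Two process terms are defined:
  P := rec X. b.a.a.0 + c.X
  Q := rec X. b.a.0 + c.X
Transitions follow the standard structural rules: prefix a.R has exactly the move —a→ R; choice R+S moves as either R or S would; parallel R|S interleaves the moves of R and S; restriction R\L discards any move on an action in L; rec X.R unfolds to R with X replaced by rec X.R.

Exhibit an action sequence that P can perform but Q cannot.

baa

P's transition system — 4 states:
  m0 = rec X. b.a.a.0 + c.X has moves —b→ m1, —c→ m0
  m1 = a.a.0 has moves —a→ m2
  m2 = a.0 has moves —a→ m3
  m3 = 0 has moves stopped
Q's transition system — 3 states:
  n0 = rec X. b.a.0 + c.X has moves —b→ n1, —c→ n0
  n1 = a.0 has moves —a→ n2
  n2 = 0 has moves stopped
Run σ = ⟨baa⟩ on P: start {m0}
  step 1 (b): {m1}
  step 2 (a): {m2}
  step 3 (a): {m3}
  — P admits the full trace.
Run σ = ⟨baa⟩ on Q: start {n0}
  step 1 (b): {n1}
  step 2 (a): {n2}
  step 3 (a): ∅  — Q cannot continue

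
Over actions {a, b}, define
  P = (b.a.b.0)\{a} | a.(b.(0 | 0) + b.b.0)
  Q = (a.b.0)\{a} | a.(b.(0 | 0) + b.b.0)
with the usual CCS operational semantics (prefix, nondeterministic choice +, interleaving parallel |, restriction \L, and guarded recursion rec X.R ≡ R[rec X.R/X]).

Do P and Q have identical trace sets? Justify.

traces(P) ≠ traces(Q) — witness ⟨b⟩

Reachable graph of P (10 states):
  m0 = (b.a.b.0)\{a} | a.(b.(0 | 0) + b.b.0) ⊢ -a-> m1, -b-> m2
  m1 = (b.a.b.0)\{a} | (b.(0 | 0) + b.b.0) ⊢ -b-> m3, -b-> m4, -b-> m5
  m2 = (a.b.0)\{a} | a.(b.(0 | 0) + b.b.0) ⊢ -a-> m3
  m3 = (a.b.0)\{a} | (b.(0 | 0) + b.b.0) ⊢ -b-> m6, -b-> m7
  m4 = (b.a.b.0)\{a} | (0 | 0) ⊢ -b-> m6
  m5 = (b.a.b.0)\{a} | b.0 ⊢ -b-> m7, -b-> m8
  m6 = (a.b.0)\{a} | (0 | 0) ⊢ ·
  m7 = (a.b.0)\{a} | b.0 ⊢ -b-> m9
  m8 = (b.a.b.0)\{a} | 0 ⊢ -b-> m9
  m9 = (a.b.0)\{a} | 0 ⊢ ·
Reachable graph of Q (5 states):
  n0 = (a.b.0)\{a} | a.(b.(0 | 0) + b.b.0) ⊢ -a-> n1
  n1 = (a.b.0)\{a} | (b.(0 | 0) + b.b.0) ⊢ -b-> n2, -b-> n3
  n2 = (a.b.0)\{a} | (0 | 0) ⊢ ·
  n3 = (a.b.0)\{a} | b.0 ⊢ -b-> n4
  n4 = (a.b.0)\{a} | 0 ⊢ ·
Executing b from P (initial set {m0}):
  step 1 (b): {m2}
  — P admits the full trace.
Executing b from Q (initial set {n0}):
  step 1 (b): ∅  — Q cannot continue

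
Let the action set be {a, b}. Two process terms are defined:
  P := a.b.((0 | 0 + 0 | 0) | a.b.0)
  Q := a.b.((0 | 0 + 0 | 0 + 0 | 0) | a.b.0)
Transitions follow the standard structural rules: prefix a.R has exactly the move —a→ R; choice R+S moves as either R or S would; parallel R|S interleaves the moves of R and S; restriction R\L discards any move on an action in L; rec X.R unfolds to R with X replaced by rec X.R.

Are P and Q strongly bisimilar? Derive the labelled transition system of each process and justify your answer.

LTS(P): 5 reachable states
  m0 = a.b.((0 | 0 + 0 | 0) | a.b.0) ⊢ ··a··> m1
  m1 = b.((0 | 0 + 0 | 0) | a.b.0) ⊢ ··b··> m2
  m2 = (0 | 0 + 0 | 0) | a.b.0 ⊢ ··a··> m3
  m3 = (0 | 0 + 0 | 0) | b.0 ⊢ ··b··> m4
  m4 = (0 | 0 + 0 | 0) | 0 ⊢ stopped
LTS(Q): 5 reachable states
  n0 = a.b.((0 | 0 + 0 | 0 + 0 | 0) | a.b.0) ⊢ ··a··> n1
  n1 = b.((0 | 0 + 0 | 0 + 0 | 0) | a.b.0) ⊢ ··b··> n2
  n2 = (0 | 0 + 0 | 0 + 0 | 0) | a.b.0 ⊢ ··a··> n3
  n3 = (0 | 0 + 0 | 0 + 0 | 0) | b.0 ⊢ ··b··> n4
  n4 = (0 | 0 + 0 | 0 + 0 | 0) | 0 ⊢ stopped
Bisimilarity quotient blocks:
  B0 = {m0, n0}
  B1 = {m1, n1}
  B2 = {m2, n2}
  B3 = {m3, n3}
  B4 = {m4, n4}
m0 ∈ B0, n0 ∈ B0 → same block

P ~ Q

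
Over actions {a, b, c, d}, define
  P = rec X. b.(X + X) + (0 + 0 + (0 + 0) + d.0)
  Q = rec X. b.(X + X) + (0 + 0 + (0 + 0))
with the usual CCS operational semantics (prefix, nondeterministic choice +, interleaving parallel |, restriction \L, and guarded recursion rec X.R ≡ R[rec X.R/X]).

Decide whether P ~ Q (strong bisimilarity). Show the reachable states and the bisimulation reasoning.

not bisimilar

P's transition system — 3 states:
  s0 = rec X. b.(X + X) + (0 + 0 + (0 + 0) + d.0) has moves =b=> s1, =d=> s2
  s1 = (rec X. b.(X + X) + (0 + 0 + (0 + 0) + d.0)) + (rec X. b.(X + X) + (0 + 0 + (0 + 0) + d.0)) has moves =b=> s1, =d=> s2
  s2 = 0 has moves (no moves)
Q's transition system — 2 states:
  t0 = rec X. b.(X + X) + (0 + 0 + (0 + 0)) has moves =b=> t1
  t1 = (rec X. b.(X + X) + (0 + 0 + (0 + 0))) + (rec X. b.(X + X) + (0 + 0 + (0 + 0))) has moves =b=> t1
Coarsest stable partition (strong bisimilarity classes):
  B0 = {s0, s1}
  B1 = {s2}
  B2 = {t0, t1}
s0 ∈ B0, t0 ∈ B2 → different blocks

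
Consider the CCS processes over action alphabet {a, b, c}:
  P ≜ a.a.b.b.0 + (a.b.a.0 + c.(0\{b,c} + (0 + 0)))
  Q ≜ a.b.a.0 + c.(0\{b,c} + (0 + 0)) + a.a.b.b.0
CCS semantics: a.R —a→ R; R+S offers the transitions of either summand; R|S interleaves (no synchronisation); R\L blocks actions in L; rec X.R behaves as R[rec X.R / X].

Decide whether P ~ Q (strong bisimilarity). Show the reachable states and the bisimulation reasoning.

bisimilar

Reachable graph of P (8 states):
  p0 = a.a.b.b.0 + (a.b.a.0 + c.(0\{b,c} + (0 + 0))) ⊢ =a=> p1, =a=> p2, =c=> p3
  p1 = a.b.b.0 ⊢ =a=> p4
  p2 = b.a.0 ⊢ =b=> p5
  p3 = 0\{b,c} + (0 + 0) ⊢ (no moves)
  p4 = b.b.0 ⊢ =b=> p6
  p5 = a.0 ⊢ =a=> p7
  p6 = b.0 ⊢ =b=> p7
  p7 = 0 ⊢ (no moves)
Reachable graph of Q (8 states):
  q0 = a.b.a.0 + c.(0\{b,c} + (0 + 0)) + a.a.b.b.0 ⊢ =a=> q1, =a=> q2, =c=> q3
  q1 = a.b.b.0 ⊢ =a=> q4
  q2 = b.a.0 ⊢ =b=> q5
  q3 = 0\{b,c} + (0 + 0) ⊢ (no moves)
  q4 = b.b.0 ⊢ =b=> q6
  q5 = a.0 ⊢ =a=> q7
  q6 = b.0 ⊢ =b=> q7
  q7 = 0 ⊢ (no moves)
Partition-refinement fixed point:
  B0 = {p0, q0}
  B1 = {p3, p7, q3, q7}
  B2 = {p1, q1}
  B3 = {p4, q4}
  B4 = {p6, q6}
  B5 = {p2, q2}
  B6 = {p5, q5}
p0 ∈ B0, q0 ∈ B0 → same block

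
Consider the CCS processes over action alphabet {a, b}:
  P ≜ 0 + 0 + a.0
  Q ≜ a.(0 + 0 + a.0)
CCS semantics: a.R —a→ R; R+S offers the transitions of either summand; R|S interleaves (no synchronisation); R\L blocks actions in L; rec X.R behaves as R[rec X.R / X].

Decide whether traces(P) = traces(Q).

LTS(P): 2 reachable states
  u0 = 0 + 0 + a.0 ⊢ ··a··> u1
  u1 = 0 ⊢ deadlocked
LTS(Q): 3 reachable states
  v0 = a.(0 + 0 + a.0) ⊢ ··a··> v1
  v1 = 0 + 0 + a.0 ⊢ ··a··> v2
  v2 = 0 ⊢ deadlocked
Executing aa from Q (initial set {v0}):
  after a @ step 1: {v1}
  after a @ step 2: {v2}
  Q completes σ.
Executing aa from P (initial set {u0}):
  after a @ step 1: {u1}
  after a @ step 2: ∅  — P cannot continue

NO — witness ⟨aa⟩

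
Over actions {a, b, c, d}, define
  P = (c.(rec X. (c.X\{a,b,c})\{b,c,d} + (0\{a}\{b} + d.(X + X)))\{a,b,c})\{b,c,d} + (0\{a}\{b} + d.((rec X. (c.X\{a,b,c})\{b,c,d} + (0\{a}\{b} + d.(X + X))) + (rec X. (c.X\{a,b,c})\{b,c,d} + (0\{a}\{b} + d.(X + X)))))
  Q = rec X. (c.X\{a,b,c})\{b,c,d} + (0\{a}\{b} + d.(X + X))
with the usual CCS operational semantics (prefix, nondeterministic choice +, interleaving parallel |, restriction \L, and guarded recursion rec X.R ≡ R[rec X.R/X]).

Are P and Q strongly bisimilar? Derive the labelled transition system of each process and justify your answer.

P's transition system — 2 states:
  m0 = (c.(rec X. (c.X\{a,b,c})\{b,c,d} + (0\{a}\{b} + d.(X + X)))\{a,b,c})\{b,c,d} + (0\{a}\{b} + d.((rec X. (c.X\{a,b,c})\{b,c,d} + (0\{a}\{b} + d.(X + X))) + (rec X. (c.X\{a,b,c})\{b,c,d} + (0\{a}\{b} + d.(X + X))))) ⊢ =d=> m1
  m1 = (rec X. (c.X\{a,b,c})\{b,c,d} + (0\{a}\{b} + d.(X + X))) + (rec X. (c.X\{a,b,c})\{b,c,d} + (0\{a}\{b} + d.(X + X))) ⊢ =d=> m1
Q's transition system — 2 states:
  n0 = rec X. (c.X\{a,b,c})\{b,c,d} + (0\{a}\{b} + d.(X + X)) ⊢ =d=> n1
  n1 = (rec X. (c.X\{a,b,c})\{b,c,d} + (0\{a}\{b} + d.(X + X))) + (rec X. (c.X\{a,b,c})\{b,c,d} + (0\{a}\{b} + d.(X + X))) ⊢ =d=> n1
Coarsest stable partition (strong bisimilarity classes):
  B0 = {m0, m1, n0, n1}
m0 ∈ B0, n0 ∈ B0 → same block

P ~ Q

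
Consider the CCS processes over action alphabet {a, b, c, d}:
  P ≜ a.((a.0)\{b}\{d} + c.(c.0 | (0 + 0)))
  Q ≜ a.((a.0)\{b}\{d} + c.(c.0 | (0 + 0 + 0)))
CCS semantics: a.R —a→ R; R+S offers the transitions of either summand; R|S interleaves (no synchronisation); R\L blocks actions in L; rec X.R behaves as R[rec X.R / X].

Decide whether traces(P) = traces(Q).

P's transition system — 5 states:
  m0 = a.((a.0)\{b}\{d} + c.(c.0 | (0 + 0))) :: --a--▸ m1
  m1 = (a.0)\{b}\{d} + c.(c.0 | (0 + 0)) :: --a--▸ m2, --c--▸ m3
  m2 = 0\{b}\{d} :: (no moves)
  m3 = c.0 | (0 + 0) :: --c--▸ m4
  m4 = 0 | (0 + 0) :: (no moves)
Q's transition system — 5 states:
  n0 = a.((a.0)\{b}\{d} + c.(c.0 | (0 + 0 + 0))) :: --a--▸ n1
  n1 = (a.0)\{b}\{d} + c.(c.0 | (0 + 0 + 0)) :: --a--▸ n2, --c--▸ n3
  n2 = 0\{b}\{d} :: (no moves)
  n3 = c.0 | (0 + 0 + 0) :: --c--▸ n4
  n4 = 0 | (0 + 0 + 0) :: (no moves)
Bisimilarity quotient blocks:
  B0 = {m0, n0}
  B1 = {m1, n1}
  B2 = {m3, n3}
  B3 = {m2, m4, n2, n4}
m0 ∈ B0, n0 ∈ B0 → same block
Bisimilar ⇒ trace-equivalent.

traces(P) = traces(Q)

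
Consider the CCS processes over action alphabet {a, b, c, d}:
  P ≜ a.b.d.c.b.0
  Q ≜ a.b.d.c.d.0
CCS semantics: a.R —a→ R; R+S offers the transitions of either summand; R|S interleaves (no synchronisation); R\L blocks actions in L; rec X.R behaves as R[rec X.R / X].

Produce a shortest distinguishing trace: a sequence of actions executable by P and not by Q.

LTS(P): 6 reachable states
  p0 = a.b.d.c.b.0 has moves --a--▸ p1
  p1 = b.d.c.b.0 has moves --b--▸ p2
  p2 = d.c.b.0 has moves --d--▸ p3
  p3 = c.b.0 has moves --c--▸ p4
  p4 = b.0 has moves --b--▸ p5
  p5 = 0 has moves (no moves)
LTS(Q): 6 reachable states
  q0 = a.b.d.c.d.0 has moves --a--▸ q1
  q1 = b.d.c.d.0 has moves --b--▸ q2
  q2 = d.c.d.0 has moves --d--▸ q3
  q3 = c.d.0 has moves --c--▸ q4
  q4 = d.0 has moves --d--▸ q5
  q5 = 0 has moves (no moves)
Run σ = ⟨abdcb⟩ on P: start {p0}
  step 1 (a): {p1}
  step 2 (b): {p2}
  step 3 (d): {p3}
  step 4 (c): {p4}
  step 5 (b): {p5}
  ✓ P
Run σ = ⟨abdcb⟩ on Q: start {q0}
  step 1 (a): {q1}
  step 2 (b): {q2}
  step 3 (d): {q3}
  step 4 (c): {q4}
  step 5 (b): ∅ (Q stuck)

abdcb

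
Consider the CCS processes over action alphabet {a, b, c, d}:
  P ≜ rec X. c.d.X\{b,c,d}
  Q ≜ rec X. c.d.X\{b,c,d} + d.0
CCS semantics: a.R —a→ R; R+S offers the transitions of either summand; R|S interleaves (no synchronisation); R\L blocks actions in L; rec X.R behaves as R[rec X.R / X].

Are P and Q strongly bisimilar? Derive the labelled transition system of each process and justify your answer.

LTS(P): 3 reachable states
  u0 = rec X. c.d.X\{b,c,d} has moves -c-> u1
  u1 = d.(rec X. c.d.X\{b,c,d})\{b,c,d} has moves -d-> u2
  u2 = (rec X. c.d.X\{b,c,d})\{b,c,d} has moves ·
LTS(Q): 4 reachable states
  v0 = rec X. c.d.X\{b,c,d} + d.0 has moves -c-> v1, -d-> v2
  v1 = d.(rec X. c.d.X\{b,c,d} + d.0)\{b,c,d} has moves -d-> v3
  v2 = 0 has moves ·
  v3 = (rec X. c.d.X\{b,c,d} + d.0)\{b,c,d} has moves ·
Bisimilarity quotient blocks:
  B0 = {u0}
  B1 = {u1, v1}
  B2 = {u2, v2, v3}
  B3 = {v0}
u0 ∈ B0, v0 ∈ B3 → different blocks

P ≁ Q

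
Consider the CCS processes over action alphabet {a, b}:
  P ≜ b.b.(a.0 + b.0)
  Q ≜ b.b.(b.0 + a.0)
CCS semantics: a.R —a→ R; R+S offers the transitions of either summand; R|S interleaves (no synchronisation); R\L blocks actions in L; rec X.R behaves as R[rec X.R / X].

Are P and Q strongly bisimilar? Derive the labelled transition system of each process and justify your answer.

P's transition system — 4 states:
  u0 = b.b.(a.0 + b.0) :: -b-> u1
  u1 = b.(a.0 + b.0) :: -b-> u2
  u2 = a.0 + b.0 :: -a-> u3, -b-> u3
  u3 = 0 :: ∅
Q's transition system — 4 states:
  v0 = b.b.(b.0 + a.0) :: -b-> v1
  v1 = b.(b.0 + a.0) :: -b-> v2
  v2 = b.0 + a.0 :: -a-> v3, -b-> v3
  v3 = 0 :: ∅
Coarsest stable partition (strong bisimilarity classes):
  B0 = {u0, v0}
  B1 = {u1, v1}
  B2 = {u2, v2}
  B3 = {u3, v3}
u0 ∈ B0, v0 ∈ B0 → same block

bisimilar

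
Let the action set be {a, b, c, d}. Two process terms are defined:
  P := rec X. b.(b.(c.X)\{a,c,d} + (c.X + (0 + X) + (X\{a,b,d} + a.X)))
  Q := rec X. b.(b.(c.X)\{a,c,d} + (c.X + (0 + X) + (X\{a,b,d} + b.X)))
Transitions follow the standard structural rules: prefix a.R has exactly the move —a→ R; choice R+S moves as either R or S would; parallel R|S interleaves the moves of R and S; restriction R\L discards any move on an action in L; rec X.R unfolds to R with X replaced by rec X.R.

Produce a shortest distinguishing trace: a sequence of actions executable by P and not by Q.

Reachable graph of P (3 states):
  s0 = rec X. b.(b.(c.X)\{a,c,d} + (c.X + (0 + X) + (X\{a,b,d} + a.X))) :: ··b··> s1
  s1 = b.(c.(rec X. b.(b.(c.X)\{a,c,d} + (c.X + (0 + X) + (X\{a,b,d} + a.X)))))\{a,c,d} + (c.(rec X. b.(b.(c.X)\{a,c,d} + (c.X + (0 + X) + (X\{a,b,d} + a.X)))) + (0 + (rec X. b.(b.(c.X)\{a,c,d} + (c.X + (0 + X) + (X\{a,b,d} + a.X))))) + ((rec X. b.(b.(c.X)\{a,c,d} + (c.X + (0 + X) + (X\{a,b,d} + a.X))))\{a,b,d} + a.(rec X. b.(b.(c.X)\{a,c,d} + (c.X + (0 + X) + (X\{a,b,d} + a.X)))))) :: ··a··> s0, ··b··> s1, ··b··> s2, ··c··> s0
  s2 = (c.(rec X. b.(b.(c.X)\{a,c,d} + (c.X + (0 + X) + (X\{a,b,d} + a.X)))))\{a,c,d} :: (no moves)
Reachable graph of Q (3 states):
  t0 = rec X. b.(b.(c.X)\{a,c,d} + (c.X + (0 + X) + (X\{a,b,d} + b.X))) :: ··b··> t1
  t1 = b.(c.(rec X. b.(b.(c.X)\{a,c,d} + (c.X + (0 + X) + (X\{a,b,d} + b.X)))))\{a,c,d} + (c.(rec X. b.(b.(c.X)\{a,c,d} + (c.X + (0 + X) + (X\{a,b,d} + b.X)))) + (0 + (rec X. b.(b.(c.X)\{a,c,d} + (c.X + (0 + X) + (X\{a,b,d} + b.X))))) + ((rec X. b.(b.(c.X)\{a,c,d} + (c.X + (0 + X) + (X\{a,b,d} + b.X))))\{a,b,d} + b.(rec X. b.(b.(c.X)\{a,c,d} + (c.X + (0 + X) + (X\{a,b,d} + b.X)))))) :: ··b··> t0, ··b··> t1, ··b··> t2, ··c··> t0
  t2 = (c.(rec X. b.(b.(c.X)\{a,c,d} + (c.X + (0 + X) + (X\{a,b,d} + b.X)))))\{a,c,d} :: (no moves)
Run σ = ⟨ba⟩ on P: start {s0}
  [1] b ⇒ {s1}
  [2] a ⇒ {s0}
  ✓ P
Run σ = ⟨ba⟩ on Q: start {t0}
  [1] b ⇒ {t1}
  [2] a ⇒ no successor for Q

ba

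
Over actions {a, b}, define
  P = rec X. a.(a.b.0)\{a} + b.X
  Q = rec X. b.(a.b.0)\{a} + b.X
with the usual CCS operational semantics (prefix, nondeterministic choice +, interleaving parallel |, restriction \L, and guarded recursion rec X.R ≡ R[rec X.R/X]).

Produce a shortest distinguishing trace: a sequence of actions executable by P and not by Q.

Reachable graph of P (2 states):
  u0 = rec X. a.(a.b.0)\{a} + b.X → --a--▸ u1, --b--▸ u0
  u1 = (a.b.0)\{a} → ·
Reachable graph of Q (2 states):
  v0 = rec X. b.(a.b.0)\{a} + b.X → --b--▸ v0, --b--▸ v1
  v1 = (a.b.0)\{a} → ·
Run σ = ⟨a⟩ on P: start {u0}
  [1] a ⇒ {u1}
  — P admits the full trace.
Run σ = ⟨a⟩ on Q: start {v0}
  [1] a ⇒ ∅  — Q cannot continue

a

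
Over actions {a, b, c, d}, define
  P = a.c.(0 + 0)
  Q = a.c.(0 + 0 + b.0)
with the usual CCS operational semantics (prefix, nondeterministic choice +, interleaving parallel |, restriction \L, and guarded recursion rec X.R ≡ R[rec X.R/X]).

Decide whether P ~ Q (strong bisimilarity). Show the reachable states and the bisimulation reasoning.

LTS(P): 3 reachable states
  s0 = a.c.(0 + 0) has moves -a-> s1
  s1 = c.(0 + 0) has moves -c-> s2
  s2 = 0 + 0 has moves ∅
LTS(Q): 4 reachable states
  t0 = a.c.(0 + 0 + b.0) has moves -a-> t1
  t1 = c.(0 + 0 + b.0) has moves -c-> t2
  t2 = 0 + 0 + b.0 has moves -b-> t3
  t3 = 0 has moves ∅
Bisimilarity quotient blocks:
  B0 = {s0}
  B1 = {s1}
  B2 = {s2, t3}
  B3 = {t0}
  B4 = {t1}
  B5 = {t2}
s0 ∈ B0, t0 ∈ B3 → different blocks

P ≁ Q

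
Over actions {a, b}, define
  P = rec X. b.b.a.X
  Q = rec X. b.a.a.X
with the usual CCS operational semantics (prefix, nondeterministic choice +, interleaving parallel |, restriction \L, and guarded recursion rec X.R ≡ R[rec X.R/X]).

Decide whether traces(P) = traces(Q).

NO — witness ⟨bb⟩

LTS(P): 3 reachable states
  s0 = rec X. b.b.a.X ⊢ --b--▸ s1
  s1 = b.a.(rec X. b.b.a.X) ⊢ --b--▸ s2
  s2 = a.(rec X. b.b.a.X) ⊢ --a--▸ s0
LTS(Q): 3 reachable states
  t0 = rec X. b.a.a.X ⊢ --b--▸ t1
  t1 = a.a.(rec X. b.a.a.X) ⊢ --a--▸ t2
  t2 = a.(rec X. b.a.a.X) ⊢ --a--▸ t0
Run σ = ⟨bb⟩ on P: start {s0}
  after b @ step 1: {s1}
  after b @ step 2: {s2}
  ✓ P
Run σ = ⟨bb⟩ on Q: start {t0}
  after b @ step 1: {t1}
  after b @ step 2: ∅  — Q cannot continue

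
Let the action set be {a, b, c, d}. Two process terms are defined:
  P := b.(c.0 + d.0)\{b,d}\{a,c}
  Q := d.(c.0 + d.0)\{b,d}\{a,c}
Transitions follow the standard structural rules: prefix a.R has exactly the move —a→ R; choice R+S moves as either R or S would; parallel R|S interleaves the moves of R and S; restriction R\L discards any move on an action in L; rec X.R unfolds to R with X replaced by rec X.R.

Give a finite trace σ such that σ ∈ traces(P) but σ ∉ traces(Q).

Reachable graph of P (2 states):
  u0 = b.(c.0 + d.0)\{b,d}\{a,c} :: =b=> u1
  u1 = (c.0 + d.0)\{b,d}\{a,c} :: (no moves)
Reachable graph of Q (2 states):
  v0 = d.(c.0 + d.0)\{b,d}\{a,c} :: =d=> v1
  v1 = (c.0 + d.0)\{b,d}\{a,c} :: (no moves)
Trace ⟨b⟩ through P, begin at {u0}:
  [1] b ⇒ {u1}
  ✓ P
Trace ⟨b⟩ through Q, begin at {v0}:
  [1] b ⇒ ∅ (Q stuck)

b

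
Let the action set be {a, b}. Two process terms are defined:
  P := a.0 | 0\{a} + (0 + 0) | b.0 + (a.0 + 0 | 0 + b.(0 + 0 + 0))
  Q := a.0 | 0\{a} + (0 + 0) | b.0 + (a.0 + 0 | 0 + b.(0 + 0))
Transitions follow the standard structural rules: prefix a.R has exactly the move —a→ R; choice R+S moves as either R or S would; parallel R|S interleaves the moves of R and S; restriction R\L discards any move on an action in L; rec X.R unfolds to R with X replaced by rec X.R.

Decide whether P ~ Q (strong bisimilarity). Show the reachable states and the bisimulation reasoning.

P ~ Q

Reachable graph of P (5 states):
  s0 = a.0 | 0\{a} + (0 + 0) | b.0 + (a.0 + 0 | 0 + b.(0 + 0 + 0)) has moves =a=> s1, =a=> s2, =b=> s3, =b=> s4
  s1 = 0 has moves ∅
  s2 = 0 | 0\{a} has moves ∅
  s3 = (0 + 0) | 0 has moves ∅
  s4 = 0 + 0 + 0 has moves ∅
Reachable graph of Q (5 states):
  t0 = a.0 | 0\{a} + (0 + 0) | b.0 + (a.0 + 0 | 0 + b.(0 + 0)) has moves =a=> t1, =a=> t2, =b=> t3, =b=> t4
  t1 = 0 has moves ∅
  t2 = 0 | 0\{a} has moves ∅
  t3 = (0 + 0) | 0 has moves ∅
  t4 = 0 + 0 has moves ∅
Partition-refinement fixed point:
  B0 = {s0, t0}
  B1 = {s1, s2, s3, s4, t1, t2, t3, t4}
s0 ∈ B0, t0 ∈ B0 → same block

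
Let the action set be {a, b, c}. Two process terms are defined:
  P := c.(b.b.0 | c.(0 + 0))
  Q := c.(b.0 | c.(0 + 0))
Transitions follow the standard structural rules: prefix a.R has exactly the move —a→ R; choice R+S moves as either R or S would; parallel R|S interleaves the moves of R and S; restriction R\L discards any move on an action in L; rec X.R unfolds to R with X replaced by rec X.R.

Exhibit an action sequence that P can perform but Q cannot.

Reachable graph of P (7 states):
  u0 = c.(b.b.0 | c.(0 + 0)) ⊢ -c-> u1
  u1 = b.b.0 | c.(0 + 0) ⊢ -b-> u2, -c-> u3
  u2 = b.0 | c.(0 + 0) ⊢ -b-> u4, -c-> u5
  u3 = b.b.0 | (0 + 0) ⊢ -b-> u5
  u4 = 0 | c.(0 + 0) ⊢ -c-> u6
  u5 = b.0 | (0 + 0) ⊢ -b-> u6
  u6 = 0 | (0 + 0) ⊢ ·
Reachable graph of Q (5 states):
  v0 = c.(b.0 | c.(0 + 0)) ⊢ -c-> v1
  v1 = b.0 | c.(0 + 0) ⊢ -b-> v2, -c-> v3
  v2 = 0 | c.(0 + 0) ⊢ -c-> v4
  v3 = b.0 | (0 + 0) ⊢ -b-> v4
  v4 = 0 | (0 + 0) ⊢ ·
Run σ = ⟨cbb⟩ on P: start {u0}
  step 1 (c): {u1}
  step 2 (b): {u2}
  step 3 (b): {u4}
  ✓ P
Run σ = ⟨cbb⟩ on Q: start {v0}
  step 1 (c): {v1}
  step 2 (b): {v2}
  step 3 (b): ∅  — Q cannot continue

cbb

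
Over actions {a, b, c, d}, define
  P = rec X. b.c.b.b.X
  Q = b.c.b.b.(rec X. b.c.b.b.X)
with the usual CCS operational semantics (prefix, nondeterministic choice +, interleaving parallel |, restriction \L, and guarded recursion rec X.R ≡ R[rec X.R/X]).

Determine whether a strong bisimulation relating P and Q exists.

P ~ Q

LTS(P): 4 reachable states
  u0 = rec X. b.c.b.b.X :: ··b··> u1
  u1 = c.b.b.(rec X. b.c.b.b.X) :: ··c··> u2
  u2 = b.b.(rec X. b.c.b.b.X) :: ··b··> u3
  u3 = b.(rec X. b.c.b.b.X) :: ··b··> u0
LTS(Q): 5 reachable states
  v0 = b.c.b.b.(rec X. b.c.b.b.X) :: ··b··> v1
  v1 = c.b.b.(rec X. b.c.b.b.X) :: ··c··> v2
  v2 = b.b.(rec X. b.c.b.b.X) :: ··b··> v3
  v3 = b.(rec X. b.c.b.b.X) :: ··b··> v4
  v4 = rec X. b.c.b.b.X :: ··b··> v1
Coarsest stable partition (strong bisimilarity classes):
  B0 = {u0, v0, v4}
  B1 = {u1, v1}
  B2 = {u2, v2}
  B3 = {u3, v3}
u0 ∈ B0, v0 ∈ B0 → same block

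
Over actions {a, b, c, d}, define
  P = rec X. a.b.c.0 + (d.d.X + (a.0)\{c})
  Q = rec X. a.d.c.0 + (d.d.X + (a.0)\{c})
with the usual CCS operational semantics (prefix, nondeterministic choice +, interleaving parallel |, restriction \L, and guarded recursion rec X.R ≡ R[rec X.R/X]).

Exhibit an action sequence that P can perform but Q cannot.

Reachable graph of P (6 states):
  m0 = rec X. a.b.c.0 + (d.d.X + (a.0)\{c}) has moves =a=> m1, =a=> m2, =d=> m3
  m1 = 0\{c} has moves ·
  m2 = b.c.0 has moves =b=> m4
  m3 = d.(rec X. a.b.c.0 + (d.d.X + (a.0)\{c})) has moves =d=> m0
  m4 = c.0 has moves =c=> m5
  m5 = 0 has moves ·
Reachable graph of Q (6 states):
  n0 = rec X. a.d.c.0 + (d.d.X + (a.0)\{c}) has moves =a=> n1, =a=> n2, =d=> n3
  n1 = 0\{c} has moves ·
  n2 = d.c.0 has moves =d=> n4
  n3 = d.(rec X. a.d.c.0 + (d.d.X + (a.0)\{c})) has moves =d=> n0
  n4 = c.0 has moves =c=> n5
  n5 = 0 has moves ·
Run σ = ⟨ab⟩ on P: start {m0}
  after a @ step 1: {m1, m2}
  after b @ step 2: {m4}
  — P admits the full trace.
Run σ = ⟨ab⟩ on Q: start {n0}
  after a @ step 1: {n1, n2}
  after b @ step 2: ∅  — Q cannot continue

ab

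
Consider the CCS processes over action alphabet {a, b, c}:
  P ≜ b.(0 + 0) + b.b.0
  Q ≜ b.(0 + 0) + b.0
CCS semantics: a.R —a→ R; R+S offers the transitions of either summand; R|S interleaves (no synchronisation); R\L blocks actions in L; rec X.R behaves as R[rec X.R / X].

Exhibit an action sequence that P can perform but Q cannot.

bb

LTS(P): 4 reachable states
  u0 = b.(0 + 0) + b.b.0 :: ··b··> u1, ··b··> u2
  u1 = 0 + 0 :: ∅
  u2 = b.0 :: ··b··> u3
  u3 = 0 :: ∅
LTS(Q): 3 reachable states
  v0 = b.(0 + 0) + b.0 :: ··b··> v1, ··b··> v2
  v1 = 0 :: ∅
  v2 = 0 + 0 :: ∅
Executing bb from P (initial set {u0}):
  after b @ step 1: {u1, u2}
  after b @ step 2: {u3}
  — P admits the full trace.
Executing bb from Q (initial set {v0}):
  after b @ step 1: {v1, v2}
  after b @ step 2: ∅ (Q stuck)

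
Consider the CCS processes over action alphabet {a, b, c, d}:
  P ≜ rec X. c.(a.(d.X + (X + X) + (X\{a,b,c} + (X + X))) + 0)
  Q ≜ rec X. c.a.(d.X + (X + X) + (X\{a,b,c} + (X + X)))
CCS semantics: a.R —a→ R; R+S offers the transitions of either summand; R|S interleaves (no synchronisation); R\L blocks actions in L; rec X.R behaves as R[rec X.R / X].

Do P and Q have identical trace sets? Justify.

traces(P) = traces(Q)

LTS(P): 3 reachable states
  u0 = rec X. c.(a.(d.X + (X + X) + (X\{a,b,c} + (X + X))) + 0) :: --c--▸ u1
  u1 = a.(d.(rec X. c.(a.(d.X + (X + X) + (X\{a,b,c} + (X + X))) + 0)) + ((rec X. c.(a.(d.X + (X + X) + (X\{a,b,c} + (X + X))) + 0)) + (rec X. c.(a.(d.X + (X + X) + (X\{a,b,c} + (X + X))) + 0))) + ((rec X. c.(a.(d.X + (X + X) + (X\{a,b,c} + (X + X))) + 0))\{a,b,c} + ((rec X. c.(a.(d.X + (X + X) + (X\{a,b,c} + (X + X))) + 0)) + (rec X. c.(a.(d.X + (X + X) + (X\{a,b,c} + (X + X))) + 0))))) + 0 :: --a--▸ u2
  u2 = d.(rec X. c.(a.(d.X + (X + X) + (X\{a,b,c} + (X + X))) + 0)) + ((rec X. c.(a.(d.X + (X + X) + (X\{a,b,c} + (X + X))) + 0)) + (rec X. c.(a.(d.X + (X + X) + (X\{a,b,c} + (X + X))) + 0))) + ((rec X. c.(a.(d.X + (X + X) + (X\{a,b,c} + (X + X))) + 0))\{a,b,c} + ((rec X. c.(a.(d.X + (X + X) + (X\{a,b,c} + (X + X))) + 0)) + (rec X. c.(a.(d.X + (X + X) + (X\{a,b,c} + (X + X))) + 0)))) :: --c--▸ u1, --d--▸ u0
LTS(Q): 3 reachable states
  v0 = rec X. c.a.(d.X + (X + X) + (X\{a,b,c} + (X + X))) :: --c--▸ v1
  v1 = a.(d.(rec X. c.a.(d.X + (X + X) + (X\{a,b,c} + (X + X)))) + ((rec X. c.a.(d.X + (X + X) + (X\{a,b,c} + (X + X)))) + (rec X. c.a.(d.X + (X + X) + (X\{a,b,c} + (X + X))))) + ((rec X. c.a.(d.X + (X + X) + (X\{a,b,c} + (X + X))))\{a,b,c} + ((rec X. c.a.(d.X + (X + X) + (X\{a,b,c} + (X + X)))) + (rec X. c.a.(d.X + (X + X) + (X\{a,b,c} + (X + X))))))) :: --a--▸ v2
  v2 = d.(rec X. c.a.(d.X + (X + X) + (X\{a,b,c} + (X + X)))) + ((rec X. c.a.(d.X + (X + X) + (X\{a,b,c} + (X + X)))) + (rec X. c.a.(d.X + (X + X) + (X\{a,b,c} + (X + X))))) + ((rec X. c.a.(d.X + (X + X) + (X\{a,b,c} + (X + X))))\{a,b,c} + ((rec X. c.a.(d.X + (X + X) + (X\{a,b,c} + (X + X)))) + (rec X. c.a.(d.X + (X + X) + (X\{a,b,c} + (X + X)))))) :: --c--▸ v1, --d--▸ v0
Partition-refinement fixed point:
  B0 = {u0, v0}
  B1 = {u1, v1}
  B2 = {u2, v2}
u0 ∈ B0, v0 ∈ B0 → same block
Bisimilar ⇒ trace-equivalent.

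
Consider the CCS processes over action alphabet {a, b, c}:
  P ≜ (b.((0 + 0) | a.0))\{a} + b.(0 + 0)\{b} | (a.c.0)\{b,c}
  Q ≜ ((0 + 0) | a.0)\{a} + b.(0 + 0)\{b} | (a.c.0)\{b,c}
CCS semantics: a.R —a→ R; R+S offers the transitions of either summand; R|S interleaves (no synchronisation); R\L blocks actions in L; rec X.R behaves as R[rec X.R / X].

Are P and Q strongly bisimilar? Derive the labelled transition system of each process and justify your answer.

P ≁ Q

LTS(P): 5 reachable states
  u0 = (b.((0 + 0) | a.0))\{a} + b.(0 + 0)\{b} | (a.c.0)\{b,c} :: --a--▸ u1, --b--▸ u2, --b--▸ u3
  u1 = b.(0 + 0)\{b} | (c.0)\{b,c} :: --b--▸ u4
  u2 = ((0 + 0) | a.0)\{a} :: (no moves)
  u3 = (0 + 0)\{b} | (a.c.0)\{b,c} :: --a--▸ u4
  u4 = (0 + 0)\{b} | (c.0)\{b,c} :: (no moves)
LTS(Q): 4 reachable states
  v0 = ((0 + 0) | a.0)\{a} + b.(0 + 0)\{b} | (a.c.0)\{b,c} :: --a--▸ v1, --b--▸ v2
  v1 = b.(0 + 0)\{b} | (c.0)\{b,c} :: --b--▸ v3
  v2 = (0 + 0)\{b} | (a.c.0)\{b,c} :: --a--▸ v3
  v3 = (0 + 0)\{b} | (c.0)\{b,c} :: (no moves)
Bisimilarity quotient blocks:
  B0 = {u0}
  B1 = {u1, v1}
  B2 = {u2, u4, v3}
  B3 = {u3, v2}
  B4 = {v0}
u0 ∈ B0, v0 ∈ B4 → different blocks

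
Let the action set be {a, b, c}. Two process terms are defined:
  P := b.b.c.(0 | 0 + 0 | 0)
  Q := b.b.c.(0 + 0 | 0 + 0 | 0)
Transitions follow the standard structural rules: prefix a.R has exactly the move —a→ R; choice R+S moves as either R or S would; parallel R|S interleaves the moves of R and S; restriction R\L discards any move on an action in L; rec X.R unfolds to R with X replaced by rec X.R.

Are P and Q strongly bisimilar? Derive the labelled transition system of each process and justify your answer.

Reachable graph of P (4 states):
  p0 = b.b.c.(0 | 0 + 0 | 0) has moves =b=> p1
  p1 = b.c.(0 | 0 + 0 | 0) has moves =b=> p2
  p2 = c.(0 | 0 + 0 | 0) has moves =c=> p3
  p3 = 0 | 0 + 0 | 0 has moves deadlocked
Reachable graph of Q (4 states):
  q0 = b.b.c.(0 + 0 | 0 + 0 | 0) has moves =b=> q1
  q1 = b.c.(0 + 0 | 0 + 0 | 0) has moves =b=> q2
  q2 = c.(0 + 0 | 0 + 0 | 0) has moves =c=> q3
  q3 = 0 + 0 | 0 + 0 | 0 has moves deadlocked
Coarsest stable partition (strong bisimilarity classes):
  B0 = {p0, q0}
  B1 = {p1, q1}
  B2 = {p2, q2}
  B3 = {p3, q3}
p0 ∈ B0, q0 ∈ B0 → same block

P ~ Q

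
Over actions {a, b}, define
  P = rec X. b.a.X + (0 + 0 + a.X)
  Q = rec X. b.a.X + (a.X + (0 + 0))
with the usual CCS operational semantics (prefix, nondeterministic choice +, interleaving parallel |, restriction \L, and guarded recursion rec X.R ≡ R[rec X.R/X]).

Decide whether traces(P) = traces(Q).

YES

LTS(P): 2 reachable states
  m0 = rec X. b.a.X + (0 + 0 + a.X) → —a→ m0, —b→ m1
  m1 = a.(rec X. b.a.X + (0 + 0 + a.X)) → —a→ m0
LTS(Q): 2 reachable states
  n0 = rec X. b.a.X + (a.X + (0 + 0)) → —a→ n0, —b→ n1
  n1 = a.(rec X. b.a.X + (a.X + (0 + 0))) → —a→ n0
Coarsest stable partition (strong bisimilarity classes):
  B0 = {m0, n0}
  B1 = {m1, n1}
m0 ∈ B0, n0 ∈ B0 → same block
Bisimilar ⇒ trace-equivalent.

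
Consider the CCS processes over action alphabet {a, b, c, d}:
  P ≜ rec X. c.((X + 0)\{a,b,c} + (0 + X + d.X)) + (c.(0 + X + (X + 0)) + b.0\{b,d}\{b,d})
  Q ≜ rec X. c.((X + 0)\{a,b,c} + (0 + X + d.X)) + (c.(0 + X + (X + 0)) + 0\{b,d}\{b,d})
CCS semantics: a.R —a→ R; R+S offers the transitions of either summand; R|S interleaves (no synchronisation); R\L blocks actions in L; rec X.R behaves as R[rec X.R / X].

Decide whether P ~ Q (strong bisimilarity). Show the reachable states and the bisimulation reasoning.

P's transition system — 4 states:
  u0 = rec X. c.((X + 0)\{a,b,c} + (0 + X + d.X)) + (c.(0 + X + (X + 0)) + b.0\{b,d}\{b,d}) has moves =b=> u1, =c=> u2, =c=> u3
  u1 = 0\{b,d}\{b,d} has moves ∅
  u2 = ((rec X. c.((X + 0)\{a,b,c} + (0 + X + d.X)) + (c.(0 + X + (X + 0)) + b.0\{b,d}\{b,d})) + 0)\{a,b,c} + (0 + (rec X. c.((X + 0)\{a,b,c} + (0 + X + d.X)) + (c.(0 + X + (X + 0)) + b.0\{b,d}\{b,d})) + d.(rec X. c.((X + 0)\{a,b,c} + (0 + X + d.X)) + (c.(0 + X + (X + 0)) + b.0\{b,d}\{b,d}))) has moves =b=> u1, =c=> u2, =c=> u3, =d=> u0
  u3 = 0 + (rec X. c.((X + 0)\{a,b,c} + (0 + X + d.X)) + (c.(0 + X + (X + 0)) + b.0\{b,d}\{b,d})) + ((rec X. c.((X + 0)\{a,b,c} + (0 + X + d.X)) + (c.(0 + X + (X + 0)) + b.0\{b,d}\{b,d})) + 0) has moves =b=> u1, =c=> u2, =c=> u3
Q's transition system — 3 states:
  v0 = rec X. c.((X + 0)\{a,b,c} + (0 + X + d.X)) + (c.(0 + X + (X + 0)) + 0\{b,d}\{b,d}) has moves =c=> v1, =c=> v2
  v1 = ((rec X. c.((X + 0)\{a,b,c} + (0 + X + d.X)) + (c.(0 + X + (X + 0)) + 0\{b,d}\{b,d})) + 0)\{a,b,c} + (0 + (rec X. c.((X + 0)\{a,b,c} + (0 + X + d.X)) + (c.(0 + X + (X + 0)) + 0\{b,d}\{b,d})) + d.(rec X. c.((X + 0)\{a,b,c} + (0 + X + d.X)) + (c.(0 + X + (X + 0)) + 0\{b,d}\{b,d}))) has moves =c=> v1, =c=> v2, =d=> v0
  v2 = 0 + (rec X. c.((X + 0)\{a,b,c} + (0 + X + d.X)) + (c.(0 + X + (X + 0)) + 0\{b,d}\{b,d})) + ((rec X. c.((X + 0)\{a,b,c} + (0 + X + d.X)) + (c.(0 + X + (X + 0)) + 0\{b,d}\{b,d})) + 0) has moves =c=> v1, =c=> v2
Bisimilarity quotient blocks:
  B0 = {u0, u3}
  B1 = {u1}
  B2 = {u2}
  B3 = {v0, v2}
  B4 = {v1}
u0 ∈ B0, v0 ∈ B3 → different blocks

NO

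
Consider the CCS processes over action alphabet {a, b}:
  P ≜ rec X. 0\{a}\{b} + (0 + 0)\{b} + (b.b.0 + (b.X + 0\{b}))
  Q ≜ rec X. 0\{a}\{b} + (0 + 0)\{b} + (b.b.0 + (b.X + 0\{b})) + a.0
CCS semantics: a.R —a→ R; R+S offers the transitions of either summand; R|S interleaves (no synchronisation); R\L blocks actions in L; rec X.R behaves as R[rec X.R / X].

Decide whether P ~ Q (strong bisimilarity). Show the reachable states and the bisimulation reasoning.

P's transition system — 3 states:
  s0 = rec X. 0\{a}\{b} + (0 + 0)\{b} + (b.b.0 + (b.X + 0\{b})) has moves -b-> s0, -b-> s1
  s1 = b.0 has moves -b-> s2
  s2 = 0 has moves ∅
Q's transition system — 3 states:
  t0 = rec X. 0\{a}\{b} + (0 + 0)\{b} + (b.b.0 + (b.X + 0\{b})) + a.0 has moves -a-> t1, -b-> t0, -b-> t2
  t1 = 0 has moves ∅
  t2 = b.0 has moves -b-> t1
Bisimilarity quotient blocks:
  B0 = {s0}
  B1 = {s1, t2}
  B2 = {s2, t1}
  B3 = {t0}
s0 ∈ B0, t0 ∈ B3 → different blocks

P ≁ Q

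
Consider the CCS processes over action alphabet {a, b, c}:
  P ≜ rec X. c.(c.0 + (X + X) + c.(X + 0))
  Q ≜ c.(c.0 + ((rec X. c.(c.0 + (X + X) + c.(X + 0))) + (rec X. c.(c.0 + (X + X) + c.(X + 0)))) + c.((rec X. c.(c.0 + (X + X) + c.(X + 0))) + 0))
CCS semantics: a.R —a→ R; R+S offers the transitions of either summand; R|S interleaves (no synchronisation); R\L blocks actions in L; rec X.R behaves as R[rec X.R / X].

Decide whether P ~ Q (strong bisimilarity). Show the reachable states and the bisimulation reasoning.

LTS(P): 4 reachable states
  m0 = rec X. c.(c.0 + (X + X) + c.(X + 0)) :: ··c··> m1
  m1 = c.0 + ((rec X. c.(c.0 + (X + X) + c.(X + 0))) + (rec X. c.(c.0 + (X + X) + c.(X + 0)))) + c.((rec X. c.(c.0 + (X + X) + c.(X + 0))) + 0) :: ··c··> m1, ··c··> m2, ··c··> m3
  m2 = (rec X. c.(c.0 + (X + X) + c.(X + 0))) + 0 :: ··c··> m1
  m3 = 0 :: stopped
LTS(Q): 4 reachable states
  n0 = c.(c.0 + ((rec X. c.(c.0 + (X + X) + c.(X + 0))) + (rec X. c.(c.0 + (X + X) + c.(X + 0)))) + c.((rec X. c.(c.0 + (X + X) + c.(X + 0))) + 0)) :: ··c··> n1
  n1 = c.0 + ((rec X. c.(c.0 + (X + X) + c.(X + 0))) + (rec X. c.(c.0 + (X + X) + c.(X + 0)))) + c.((rec X. c.(c.0 + (X + X) + c.(X + 0))) + 0) :: ··c··> n1, ··c··> n2, ··c··> n3
  n2 = (rec X. c.(c.0 + (X + X) + c.(X + 0))) + 0 :: ··c··> n1
  n3 = 0 :: stopped
Partition-refinement fixed point:
  B0 = {m0, m2, n0, n2}
  B1 = {m1, n1}
  B2 = {m3, n3}
m0 ∈ B0, n0 ∈ B0 → same block

bisimilar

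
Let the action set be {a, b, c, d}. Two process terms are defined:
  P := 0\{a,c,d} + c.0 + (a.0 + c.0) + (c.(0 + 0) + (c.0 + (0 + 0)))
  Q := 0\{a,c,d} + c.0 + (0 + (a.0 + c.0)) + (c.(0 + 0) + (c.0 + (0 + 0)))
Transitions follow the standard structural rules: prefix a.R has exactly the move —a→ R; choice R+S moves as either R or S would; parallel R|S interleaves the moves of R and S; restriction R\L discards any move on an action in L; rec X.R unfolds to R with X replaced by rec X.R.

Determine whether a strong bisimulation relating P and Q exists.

bisimilar

Reachable graph of P (3 states):
  m0 = 0\{a,c,d} + c.0 + (a.0 + c.0) + (c.(0 + 0) + (c.0 + (0 + 0))) :: —a→ m1, —c→ m1, —c→ m2
  m1 = 0 :: stopped
  m2 = 0 + 0 :: stopped
Reachable graph of Q (3 states):
  n0 = 0\{a,c,d} + c.0 + (0 + (a.0 + c.0)) + (c.(0 + 0) + (c.0 + (0 + 0))) :: —a→ n1, —c→ n1, —c→ n2
  n1 = 0 :: stopped
  n2 = 0 + 0 :: stopped
Bisimilarity quotient blocks:
  B0 = {m0, n0}
  B1 = {m1, m2, n1, n2}
m0 ∈ B0, n0 ∈ B0 → same block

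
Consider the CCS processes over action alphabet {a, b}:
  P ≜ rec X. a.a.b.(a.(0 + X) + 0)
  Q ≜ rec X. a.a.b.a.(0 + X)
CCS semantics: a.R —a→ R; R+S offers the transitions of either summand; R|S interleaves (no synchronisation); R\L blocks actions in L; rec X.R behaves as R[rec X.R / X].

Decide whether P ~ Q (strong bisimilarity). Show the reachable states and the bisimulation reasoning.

bisimilar

P's transition system — 5 states:
  p0 = rec X. a.a.b.(a.(0 + X) + 0) → —a→ p1
  p1 = a.b.(a.(0 + (rec X. a.a.b.(a.(0 + X) + 0))) + 0) → —a→ p2
  p2 = b.(a.(0 + (rec X. a.a.b.(a.(0 + X) + 0))) + 0) → —b→ p3
  p3 = a.(0 + (rec X. a.a.b.(a.(0 + X) + 0))) + 0 → —a→ p4
  p4 = 0 + (rec X. a.a.b.(a.(0 + X) + 0)) → —a→ p1
Q's transition system — 5 states:
  q0 = rec X. a.a.b.a.(0 + X) → —a→ q1
  q1 = a.b.a.(0 + (rec X. a.a.b.a.(0 + X))) → —a→ q2
  q2 = b.a.(0 + (rec X. a.a.b.a.(0 + X))) → —b→ q3
  q3 = a.(0 + (rec X. a.a.b.a.(0 + X))) → —a→ q4
  q4 = 0 + (rec X. a.a.b.a.(0 + X)) → —a→ q1
Partition-refinement fixed point:
  B0 = {p0, p4, q0, q4}
  B1 = {p1, q1}
  B2 = {p2, q2}
  B3 = {p3, q3}
p0 ∈ B0, q0 ∈ B0 → same block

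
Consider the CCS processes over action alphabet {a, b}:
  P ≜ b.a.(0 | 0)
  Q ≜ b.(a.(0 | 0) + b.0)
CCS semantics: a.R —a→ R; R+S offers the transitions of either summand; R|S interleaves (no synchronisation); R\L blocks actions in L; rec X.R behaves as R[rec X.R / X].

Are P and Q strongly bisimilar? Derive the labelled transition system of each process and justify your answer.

P's transition system — 3 states:
  p0 = b.a.(0 | 0) ⊢ —b→ p1
  p1 = a.(0 | 0) ⊢ —a→ p2
  p2 = 0 | 0 ⊢ stopped
Q's transition system — 4 states:
  q0 = b.(a.(0 | 0) + b.0) ⊢ —b→ q1
  q1 = a.(0 | 0) + b.0 ⊢ —a→ q2, —b→ q3
  q2 = 0 | 0 ⊢ stopped
  q3 = 0 ⊢ stopped
Partition-refinement fixed point:
  B0 = {p0}
  B1 = {p1}
  B2 = {p2, q2, q3}
  B3 = {q0}
  B4 = {q1}
p0 ∈ B0, q0 ∈ B3 → different blocks

not bisimilar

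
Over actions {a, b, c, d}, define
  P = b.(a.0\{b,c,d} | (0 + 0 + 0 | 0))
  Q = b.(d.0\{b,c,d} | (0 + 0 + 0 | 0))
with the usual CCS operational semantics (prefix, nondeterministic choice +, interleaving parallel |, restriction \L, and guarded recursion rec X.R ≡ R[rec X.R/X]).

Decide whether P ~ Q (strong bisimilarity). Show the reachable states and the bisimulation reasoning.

not bisimilar

P's transition system — 3 states:
  p0 = b.(a.0\{b,c,d} | (0 + 0 + 0 | 0)) → -b-> p1
  p1 = a.0\{b,c,d} | (0 + 0 + 0 | 0) → -a-> p2
  p2 = 0\{b,c,d} | (0 + 0 + 0 | 0) → (no moves)
Q's transition system — 3 states:
  q0 = b.(d.0\{b,c,d} | (0 + 0 + 0 | 0)) → -b-> q1
  q1 = d.0\{b,c,d} | (0 + 0 + 0 | 0) → -d-> q2
  q2 = 0\{b,c,d} | (0 + 0 + 0 | 0) → (no moves)
Coarsest stable partition (strong bisimilarity classes):
  B0 = {p0}
  B1 = {p1}
  B2 = {p2, q2}
  B3 = {q0}
  B4 = {q1}
p0 ∈ B0, q0 ∈ B3 → different blocks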